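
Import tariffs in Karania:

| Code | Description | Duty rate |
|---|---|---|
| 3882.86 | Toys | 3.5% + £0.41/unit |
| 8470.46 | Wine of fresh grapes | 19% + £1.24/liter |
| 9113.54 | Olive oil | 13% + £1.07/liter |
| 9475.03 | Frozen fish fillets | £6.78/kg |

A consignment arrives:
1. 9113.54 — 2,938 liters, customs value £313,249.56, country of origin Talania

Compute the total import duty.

Line 1 (9113.54, Talania, 2,938 liters, £313,249.56):
Base rate for 9113.54 is 13% + £1.07/liter.
Duty = £313,249.56 × 13% + 2,938 × £1.07 = £43,866.10.

£43,866.10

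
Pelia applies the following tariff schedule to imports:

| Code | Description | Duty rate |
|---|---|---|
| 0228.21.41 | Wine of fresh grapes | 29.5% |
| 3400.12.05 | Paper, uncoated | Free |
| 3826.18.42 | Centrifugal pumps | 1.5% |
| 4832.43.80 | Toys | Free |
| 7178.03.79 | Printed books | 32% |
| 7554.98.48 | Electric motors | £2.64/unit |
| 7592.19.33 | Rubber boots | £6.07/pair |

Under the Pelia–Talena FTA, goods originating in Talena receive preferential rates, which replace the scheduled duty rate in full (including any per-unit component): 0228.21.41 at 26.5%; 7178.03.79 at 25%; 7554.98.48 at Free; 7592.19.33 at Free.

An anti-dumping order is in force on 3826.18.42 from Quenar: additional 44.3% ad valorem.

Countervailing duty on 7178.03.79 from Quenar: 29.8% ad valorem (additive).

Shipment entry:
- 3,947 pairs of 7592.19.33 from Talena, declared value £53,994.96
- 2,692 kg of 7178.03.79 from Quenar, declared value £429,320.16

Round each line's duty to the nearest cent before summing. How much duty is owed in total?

£265,319.86

Line 1 (7592.19.33, Talena, 3,947 pairs, £53,994.96):
Base rate for 7592.19.33 is £6.07/pair.
Origin Talena qualifies under the Pelia–Talena agreement and 7592.19.33 is covered: preferential rate Free applies instead.
Duty = £53,994.96 × 0% = £0.00.
Line 2 (7178.03.79, Quenar, 2,692 kg, £429,320.16):
Base rate for 7178.03.79 is 32%.
7178.03.79 has an FTA preferential rate, but origin Quenar is not Talena; base rate stands.
Additional duty on 7178.03.79 from Quenar: +29.8%. Applied ad valorem rate: 32% + 29.8% = 61.8%.
Duty = £429,320.16 × 61.8% = £265,319.86.
Total = £0.00 + £265,319.86 = £265,319.86.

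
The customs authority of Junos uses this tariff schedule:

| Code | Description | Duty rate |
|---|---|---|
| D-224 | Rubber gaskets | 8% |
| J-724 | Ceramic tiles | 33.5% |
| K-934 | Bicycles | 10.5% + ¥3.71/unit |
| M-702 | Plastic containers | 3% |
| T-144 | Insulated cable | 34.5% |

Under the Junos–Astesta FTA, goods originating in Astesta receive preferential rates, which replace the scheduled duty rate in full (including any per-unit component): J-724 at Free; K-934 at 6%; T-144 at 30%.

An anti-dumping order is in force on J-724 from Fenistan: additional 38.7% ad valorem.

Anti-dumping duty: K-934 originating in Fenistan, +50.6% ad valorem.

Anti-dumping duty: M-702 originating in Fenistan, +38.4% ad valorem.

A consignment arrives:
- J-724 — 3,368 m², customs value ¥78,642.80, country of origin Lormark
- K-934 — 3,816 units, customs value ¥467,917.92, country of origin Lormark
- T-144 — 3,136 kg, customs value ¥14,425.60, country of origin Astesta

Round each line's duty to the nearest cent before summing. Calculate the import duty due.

¥93,961.76

Line 1 (J-724, Lormark, 3,368 m², ¥78,642.80):
Base rate for J-724 is 33.5%.
J-724 has an FTA preferential rate, but origin Lormark is not Astesta; base rate stands.
The additional-duty order on J-724 targets Fenistan, not Lormark; it does not apply.
Duty = ¥78,642.80 × 33.5% = ¥26,345.34.
Line 2 (K-934, Lormark, 3,816 units, ¥467,917.92):
Base rate for K-934 is 10.5% + ¥3.71/unit.
K-934 has an FTA preferential rate, but origin Lormark is not Astesta; base rate stands.
The additional-duty order on K-934 targets Fenistan, not Lormark; it does not apply.
Duty = ¥467,917.92 × 10.5% + 3,816 × ¥3.71 = ¥63,288.74.
Line 3 (T-144, Astesta, 3,136 kg, ¥14,425.60):
Base rate for T-144 is 34.5%.
Origin Astesta qualifies under the Junos–Astesta agreement and T-144 is covered: preferential rate 30% applies instead.
Duty = ¥14,425.60 × 30% = ¥4,327.68.
Total = ¥26,345.34 + ¥63,288.74 + ¥4,327.68 = ¥93,961.76.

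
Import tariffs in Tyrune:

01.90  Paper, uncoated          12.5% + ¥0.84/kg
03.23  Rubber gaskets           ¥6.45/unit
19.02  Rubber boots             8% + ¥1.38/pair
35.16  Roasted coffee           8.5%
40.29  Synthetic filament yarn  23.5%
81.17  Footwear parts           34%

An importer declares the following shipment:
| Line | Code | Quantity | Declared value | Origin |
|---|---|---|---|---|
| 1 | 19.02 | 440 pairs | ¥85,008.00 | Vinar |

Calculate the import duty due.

Line 1 (19.02, Vinar, 440 pairs, ¥85,008.00):
Base rate for 19.02 is 8% + ¥1.38/pair.
Duty = ¥85,008.00 × 8% + 440 × ¥1.38 = ¥7,407.84.

¥7,407.84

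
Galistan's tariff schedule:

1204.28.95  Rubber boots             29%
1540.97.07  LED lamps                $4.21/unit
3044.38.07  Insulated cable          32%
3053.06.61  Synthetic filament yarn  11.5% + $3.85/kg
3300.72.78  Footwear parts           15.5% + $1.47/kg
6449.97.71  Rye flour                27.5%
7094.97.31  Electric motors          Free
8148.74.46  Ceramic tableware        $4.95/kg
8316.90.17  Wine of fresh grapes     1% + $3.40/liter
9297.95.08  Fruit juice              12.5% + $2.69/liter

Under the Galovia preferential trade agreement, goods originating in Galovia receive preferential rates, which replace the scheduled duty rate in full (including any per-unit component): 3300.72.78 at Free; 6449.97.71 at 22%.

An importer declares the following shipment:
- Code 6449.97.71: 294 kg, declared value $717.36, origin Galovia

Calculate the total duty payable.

$157.82

Line 1 (6449.97.71, Galovia, 294 kg, $717.36):
Base rate for 6449.97.71 is 27.5%.
Origin Galovia qualifies under the Galistan–Galovia agreement and 6449.97.71 is covered: preferential rate 22% applies instead.
Duty = $717.36 × 22% = $157.82.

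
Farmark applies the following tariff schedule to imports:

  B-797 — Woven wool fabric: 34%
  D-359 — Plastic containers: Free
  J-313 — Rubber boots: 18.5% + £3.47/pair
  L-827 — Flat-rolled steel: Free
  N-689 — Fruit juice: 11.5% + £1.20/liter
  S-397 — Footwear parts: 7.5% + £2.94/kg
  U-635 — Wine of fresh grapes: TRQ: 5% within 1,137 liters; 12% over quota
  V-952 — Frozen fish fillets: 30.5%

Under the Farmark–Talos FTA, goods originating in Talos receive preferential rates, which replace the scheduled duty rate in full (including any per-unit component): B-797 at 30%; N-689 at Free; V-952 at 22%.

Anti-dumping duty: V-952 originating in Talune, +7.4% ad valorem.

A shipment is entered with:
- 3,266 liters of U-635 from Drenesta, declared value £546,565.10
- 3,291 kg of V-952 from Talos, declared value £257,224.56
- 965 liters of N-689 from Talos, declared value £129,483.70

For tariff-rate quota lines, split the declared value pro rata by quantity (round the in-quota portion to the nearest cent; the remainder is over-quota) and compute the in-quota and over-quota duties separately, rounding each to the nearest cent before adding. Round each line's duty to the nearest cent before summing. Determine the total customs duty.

£108,857.83

Line 1 (U-635, Drenesta, 3,266 liters, £546,565.10):
Code U-635 is under a tariff-rate quota (threshold 1,137 liters). In-quota: 1,137 liters at 5%; over-quota: 2,129 liters at 12%.
Pro-rata value split: in-quota = £546,565.10 × 1,137/3,266 = £190,276.95; over-quota = £546,565.10 − £190,276.95 = £356,288.15.
In-quota duty = £190,276.95 × 5% = £9,513.85. Over-quota duty = £356,288.15 × 12% = £42,754.58.
Line duty = £9,513.85 + £42,754.58 = £52,268.43.
Line 2 (V-952, Talos, 3,291 kg, £257,224.56):
Base rate for V-952 is 30.5%.
Origin Talos qualifies under the Farmark–Talos agreement and V-952 is covered: preferential rate 22% applies instead.
The additional-duty order on V-952 targets Talune, not Talos; it does not apply.
Duty = £257,224.56 × 22% = £56,589.40.
Line 3 (N-689, Talos, 965 liters, £129,483.70):
Base rate for N-689 is 11.5% + £1.20/liter.
Origin Talos qualifies under the Farmark–Talos agreement and N-689 is covered: preferential rate Free applies instead.
Duty = £129,483.70 × 0% = £0.00.
Total = £52,268.43 + £56,589.40 + £0.00 = £108,857.83.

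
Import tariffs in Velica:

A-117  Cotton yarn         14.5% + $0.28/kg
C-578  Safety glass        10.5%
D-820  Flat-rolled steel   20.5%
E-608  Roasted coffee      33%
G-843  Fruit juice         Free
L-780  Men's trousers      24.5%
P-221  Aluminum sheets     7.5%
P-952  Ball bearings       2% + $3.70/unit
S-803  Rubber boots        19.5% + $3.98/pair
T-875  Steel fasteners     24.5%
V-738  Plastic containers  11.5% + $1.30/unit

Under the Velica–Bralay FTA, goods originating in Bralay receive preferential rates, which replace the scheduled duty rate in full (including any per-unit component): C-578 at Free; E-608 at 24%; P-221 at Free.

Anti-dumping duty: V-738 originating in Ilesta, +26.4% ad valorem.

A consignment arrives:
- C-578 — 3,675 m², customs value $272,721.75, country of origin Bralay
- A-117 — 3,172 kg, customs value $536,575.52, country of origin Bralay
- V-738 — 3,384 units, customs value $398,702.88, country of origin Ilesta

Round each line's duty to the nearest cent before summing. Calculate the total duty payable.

$234,199.20

Line 1 (C-578, Bralay, 3,675 m², $272,721.75):
Base rate for C-578 is 10.5%.
Origin Bralay qualifies under the Velica–Bralay agreement and C-578 is covered: preferential rate Free applies instead.
Duty = $272,721.75 × 0% = $0.00.
Line 2 (A-117, Bralay, 3,172 kg, $536,575.52):
Base rate for A-117 is 14.5% + $0.28/kg.
Origin Bralay is the FTA partner but A-117 is not on the preference list; base rate stands.
Duty = $536,575.52 × 14.5% + 3,172 × $0.28 = $78,691.61.
Line 3 (V-738, Ilesta, 3,384 units, $398,702.88):
Base rate for V-738 is 11.5% + $1.30/unit.
Additional duty on V-738 from Ilesta: +26.4%. Applied ad valorem rate: 11.5% + 26.4% = 37.9%.
Duty = $398,702.88 × 37.9% + 3,384 × $1.30 = $155,507.59.
Total = $0.00 + $78,691.61 + $155,507.59 = $234,199.20.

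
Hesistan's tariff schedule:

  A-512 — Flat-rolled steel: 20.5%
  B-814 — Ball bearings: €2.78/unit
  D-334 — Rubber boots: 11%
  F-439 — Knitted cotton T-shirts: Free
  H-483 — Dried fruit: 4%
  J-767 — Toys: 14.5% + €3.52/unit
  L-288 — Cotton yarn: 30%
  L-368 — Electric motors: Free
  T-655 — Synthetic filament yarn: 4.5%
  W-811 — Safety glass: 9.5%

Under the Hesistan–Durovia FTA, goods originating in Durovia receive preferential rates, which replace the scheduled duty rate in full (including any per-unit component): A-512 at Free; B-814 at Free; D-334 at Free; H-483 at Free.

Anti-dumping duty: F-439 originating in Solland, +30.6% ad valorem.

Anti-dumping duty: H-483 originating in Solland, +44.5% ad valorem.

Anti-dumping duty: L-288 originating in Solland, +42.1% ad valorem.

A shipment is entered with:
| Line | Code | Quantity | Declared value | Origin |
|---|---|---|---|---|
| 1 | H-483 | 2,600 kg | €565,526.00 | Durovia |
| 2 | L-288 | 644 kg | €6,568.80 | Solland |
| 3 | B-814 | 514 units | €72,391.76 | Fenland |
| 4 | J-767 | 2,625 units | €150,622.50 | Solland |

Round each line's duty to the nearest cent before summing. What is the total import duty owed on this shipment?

€37,245.28

Line 1 (H-483, Durovia, 2,600 kg, €565,526.00):
Base rate for H-483 is 4%.
Origin Durovia qualifies under the Hesistan–Durovia agreement and H-483 is covered: preferential rate Free applies instead.
The additional-duty order on H-483 targets Solland, not Durovia; it does not apply.
Duty = €565,526.00 × 0% = €0.00.
Line 2 (L-288, Solland, 644 kg, €6,568.80):
Base rate for L-288 is 30%.
Additional duty on L-288 from Solland: +42.1%. Applied ad valorem rate: 30% + 42.1% = 72.1%.
Duty = €6,568.80 × 72.1% = €4,736.10.
Line 3 (B-814, Fenland, 514 units, €72,391.76):
Base rate for B-814 is €2.78/unit.
B-814 has an FTA preferential rate, but origin Fenland is not Durovia; base rate stands.
Duty = 514 × €2.78 = €1,428.92.
Line 4 (J-767, Solland, 2,625 units, €150,622.50):
Base rate for J-767 is 14.5% + €3.52/unit.
Duty = €150,622.50 × 14.5% + 2,625 × €3.52 = €31,080.26.
Total = €0.00 + €4,736.10 + €1,428.92 + €31,080.26 = €37,245.28.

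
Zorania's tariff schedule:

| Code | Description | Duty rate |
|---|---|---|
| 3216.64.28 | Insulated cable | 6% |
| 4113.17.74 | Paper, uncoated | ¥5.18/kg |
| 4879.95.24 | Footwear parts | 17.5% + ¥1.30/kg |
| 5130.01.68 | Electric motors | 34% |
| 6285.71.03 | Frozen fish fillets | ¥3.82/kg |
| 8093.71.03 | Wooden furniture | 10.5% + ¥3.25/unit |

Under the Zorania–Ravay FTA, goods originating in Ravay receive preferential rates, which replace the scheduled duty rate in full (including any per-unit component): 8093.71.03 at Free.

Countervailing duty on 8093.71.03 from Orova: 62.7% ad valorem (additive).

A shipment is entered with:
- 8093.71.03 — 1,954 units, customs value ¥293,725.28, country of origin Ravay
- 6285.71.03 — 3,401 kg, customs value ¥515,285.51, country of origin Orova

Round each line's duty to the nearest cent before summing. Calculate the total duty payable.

¥12,991.82

Line 1 (8093.71.03, Ravay, 1,954 units, ¥293,725.28):
Base rate for 8093.71.03 is 10.5% + ¥3.25/unit.
Origin Ravay qualifies under the Zorania–Ravay agreement and 8093.71.03 is covered: preferential rate Free applies instead.
The additional-duty order on 8093.71.03 targets Orova, not Ravay; it does not apply.
Duty = ¥293,725.28 × 0% = ¥0.00.
Line 2 (6285.71.03, Orova, 3,401 kg, ¥515,285.51):
Base rate for 6285.71.03 is ¥3.82/kg.
Duty = 3,401 × ¥3.82 = ¥12,991.82.
Total = ¥0.00 + ¥12,991.82 = ¥12,991.82.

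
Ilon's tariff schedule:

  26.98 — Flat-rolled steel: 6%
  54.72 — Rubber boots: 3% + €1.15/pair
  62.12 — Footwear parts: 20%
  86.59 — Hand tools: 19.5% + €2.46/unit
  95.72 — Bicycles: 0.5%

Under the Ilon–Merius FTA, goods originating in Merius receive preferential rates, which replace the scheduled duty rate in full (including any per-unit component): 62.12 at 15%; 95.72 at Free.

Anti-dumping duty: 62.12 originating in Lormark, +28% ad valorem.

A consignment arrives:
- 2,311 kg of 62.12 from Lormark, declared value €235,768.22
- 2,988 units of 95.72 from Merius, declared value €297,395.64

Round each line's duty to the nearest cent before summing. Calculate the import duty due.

Line 1 (62.12, Lormark, 2,311 kg, €235,768.22):
Base rate for 62.12 is 20%.
62.12 has an FTA preferential rate, but origin Lormark is not Merius; base rate stands.
Additional duty on 62.12 from Lormark: +28%. Applied ad valorem rate: 20% + 28% = 48%.
Duty = €235,768.22 × 48% = €113,168.75.
Line 2 (95.72, Merius, 2,988 units, €297,395.64):
Base rate for 95.72 is 0.5%.
Origin Merius qualifies under the Ilon–Merius agreement and 95.72 is covered: preferential rate Free applies instead.
Duty = €297,395.64 × 0% = €0.00.
Total = €113,168.75 + €0.00 = €113,168.75.

€113,168.75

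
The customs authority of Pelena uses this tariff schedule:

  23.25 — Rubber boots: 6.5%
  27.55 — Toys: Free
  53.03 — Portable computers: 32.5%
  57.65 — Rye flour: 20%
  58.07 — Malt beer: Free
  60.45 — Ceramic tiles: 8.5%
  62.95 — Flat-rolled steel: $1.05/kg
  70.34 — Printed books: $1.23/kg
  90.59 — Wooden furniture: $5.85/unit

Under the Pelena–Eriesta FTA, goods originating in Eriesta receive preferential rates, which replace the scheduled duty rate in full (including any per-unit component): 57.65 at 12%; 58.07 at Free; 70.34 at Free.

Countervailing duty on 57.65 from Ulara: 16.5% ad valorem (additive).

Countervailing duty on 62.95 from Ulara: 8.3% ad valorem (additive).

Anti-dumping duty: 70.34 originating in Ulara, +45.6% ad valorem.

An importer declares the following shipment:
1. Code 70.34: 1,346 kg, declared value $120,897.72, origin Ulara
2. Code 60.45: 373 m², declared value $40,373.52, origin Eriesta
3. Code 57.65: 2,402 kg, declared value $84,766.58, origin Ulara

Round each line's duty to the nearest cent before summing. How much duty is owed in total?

Line 1 (70.34, Ulara, 1,346 kg, $120,897.72):
Base rate for 70.34 is $1.23/kg.
70.34 has an FTA preferential rate, but origin Ulara is not Eriesta; base rate stands.
Additional duty on 70.34 from Ulara: +45.6% ad valorem. Applied ad valorem rate = 45.6%.
Duty = $120,897.72 × 45.6% + 1,346 × $1.23 = $56,784.94.
Line 2 (60.45, Eriesta, 373 m², $40,373.52):
Base rate for 60.45 is 8.5%.
Origin Eriesta is the FTA partner but 60.45 is not on the preference list; base rate stands.
Duty = $40,373.52 × 8.5% = $3,431.75.
Line 3 (57.65, Ulara, 2,402 kg, $84,766.58):
Base rate for 57.65 is 20%.
57.65 has an FTA preferential rate, but origin Ulara is not Eriesta; base rate stands.
Additional duty on 57.65 from Ulara: +16.5%. Applied ad valorem rate: 20% + 16.5% = 36.5%.
Duty = $84,766.58 × 36.5% = $30,939.80.
Total = $56,784.94 + $3,431.75 + $30,939.80 = $91,156.49.

$91,156.49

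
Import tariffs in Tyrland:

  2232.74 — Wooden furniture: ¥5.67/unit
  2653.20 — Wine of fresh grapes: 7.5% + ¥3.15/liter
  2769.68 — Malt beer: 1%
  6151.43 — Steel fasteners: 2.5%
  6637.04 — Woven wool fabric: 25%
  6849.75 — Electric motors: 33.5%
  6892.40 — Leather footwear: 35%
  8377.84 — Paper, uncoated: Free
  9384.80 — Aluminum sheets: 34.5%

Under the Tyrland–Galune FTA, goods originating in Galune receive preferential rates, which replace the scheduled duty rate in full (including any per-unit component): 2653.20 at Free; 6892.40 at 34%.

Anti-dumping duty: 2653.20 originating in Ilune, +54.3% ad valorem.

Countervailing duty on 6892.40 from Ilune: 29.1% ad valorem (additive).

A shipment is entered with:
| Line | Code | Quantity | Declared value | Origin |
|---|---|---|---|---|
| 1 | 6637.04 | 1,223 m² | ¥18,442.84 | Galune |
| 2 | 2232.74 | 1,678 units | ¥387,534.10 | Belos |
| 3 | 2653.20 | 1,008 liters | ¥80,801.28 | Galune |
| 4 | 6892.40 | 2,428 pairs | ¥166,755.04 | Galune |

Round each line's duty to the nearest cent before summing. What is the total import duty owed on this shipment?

Line 1 (6637.04, Galune, 1,223 m², ¥18,442.84):
Base rate for 6637.04 is 25%.
Origin Galune is the FTA partner but 6637.04 is not on the preference list; base rate stands.
Duty = ¥18,442.84 × 25% = ¥4,610.71.
Line 2 (2232.74, Belos, 1,678 units, ¥387,534.10):
Base rate for 2232.74 is ¥5.67/unit.
Duty = 1,678 × ¥5.67 = ¥9,514.26.
Line 3 (2653.20, Galune, 1,008 liters, ¥80,801.28):
Base rate for 2653.20 is 7.5% + ¥3.15/liter.
Origin Galune qualifies under the Tyrland–Galune agreement and 2653.20 is covered: preferential rate Free applies instead.
The additional-duty order on 2653.20 targets Ilune, not Galune; it does not apply.
Duty = ¥80,801.28 × 0% = ¥0.00.
Line 4 (6892.40, Galune, 2,428 pairs, ¥166,755.04):
Base rate for 6892.40 is 35%.
Origin Galune qualifies under the Tyrland–Galune agreement and 6892.40 is covered: preferential rate 34% applies instead.
The additional-duty order on 6892.40 targets Ilune, not Galune; it does not apply.
Duty = ¥166,755.04 × 34% = ¥56,696.71.
Total = ¥4,610.71 + ¥9,514.26 + ¥0.00 + ¥56,696.71 = ¥70,821.68.

¥70,821.68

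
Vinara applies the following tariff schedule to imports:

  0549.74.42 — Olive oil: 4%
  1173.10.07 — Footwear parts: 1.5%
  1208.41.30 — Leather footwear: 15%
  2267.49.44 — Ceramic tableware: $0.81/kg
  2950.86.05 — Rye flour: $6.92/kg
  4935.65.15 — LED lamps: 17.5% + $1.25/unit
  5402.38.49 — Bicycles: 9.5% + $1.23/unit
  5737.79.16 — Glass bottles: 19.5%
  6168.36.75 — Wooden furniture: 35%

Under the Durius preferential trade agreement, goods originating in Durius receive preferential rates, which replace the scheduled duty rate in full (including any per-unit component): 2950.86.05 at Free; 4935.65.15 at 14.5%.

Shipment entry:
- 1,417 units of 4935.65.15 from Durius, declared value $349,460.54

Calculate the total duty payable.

$50,671.78

Line 1 (4935.65.15, Durius, 1,417 units, $349,460.54):
Base rate for 4935.65.15 is 17.5% + $1.25/unit.
Origin Durius qualifies under the Vinara–Durius agreement and 4935.65.15 is covered: preferential rate 14.5% applies instead.
Duty = $349,460.54 × 14.5% = $50,671.78.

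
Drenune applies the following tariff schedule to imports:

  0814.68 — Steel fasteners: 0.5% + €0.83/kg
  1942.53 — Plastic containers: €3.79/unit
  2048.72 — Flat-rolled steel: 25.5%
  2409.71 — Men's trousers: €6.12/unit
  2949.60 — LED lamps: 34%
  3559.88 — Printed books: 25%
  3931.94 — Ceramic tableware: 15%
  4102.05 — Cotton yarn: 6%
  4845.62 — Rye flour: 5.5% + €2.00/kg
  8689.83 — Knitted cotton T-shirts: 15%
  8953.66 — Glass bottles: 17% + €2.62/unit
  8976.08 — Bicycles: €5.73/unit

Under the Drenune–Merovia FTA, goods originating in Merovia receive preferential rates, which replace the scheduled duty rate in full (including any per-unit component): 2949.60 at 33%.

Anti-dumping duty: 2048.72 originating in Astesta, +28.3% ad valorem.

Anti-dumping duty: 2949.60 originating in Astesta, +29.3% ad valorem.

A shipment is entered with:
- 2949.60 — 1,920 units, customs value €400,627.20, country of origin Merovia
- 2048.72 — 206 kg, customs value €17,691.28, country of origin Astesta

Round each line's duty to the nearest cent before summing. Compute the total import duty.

Line 1 (2949.60, Merovia, 1,920 units, €400,627.20):
Base rate for 2949.60 is 34%.
Origin Merovia qualifies under the Drenune–Merovia agreement and 2949.60 is covered: preferential rate 33% applies instead.
The additional-duty order on 2949.60 targets Astesta, not Merovia; it does not apply.
Duty = €400,627.20 × 33% = €132,206.98.
Line 2 (2048.72, Astesta, 206 kg, €17,691.28):
Base rate for 2048.72 is 25.5%.
Additional duty on 2048.72 from Astesta: +28.3%. Applied ad valorem rate: 25.5% + 28.3% = 53.8%.
Duty = €17,691.28 × 53.8% = €9,517.91.
Total = €132,206.98 + €9,517.91 = €141,724.89.

€141,724.89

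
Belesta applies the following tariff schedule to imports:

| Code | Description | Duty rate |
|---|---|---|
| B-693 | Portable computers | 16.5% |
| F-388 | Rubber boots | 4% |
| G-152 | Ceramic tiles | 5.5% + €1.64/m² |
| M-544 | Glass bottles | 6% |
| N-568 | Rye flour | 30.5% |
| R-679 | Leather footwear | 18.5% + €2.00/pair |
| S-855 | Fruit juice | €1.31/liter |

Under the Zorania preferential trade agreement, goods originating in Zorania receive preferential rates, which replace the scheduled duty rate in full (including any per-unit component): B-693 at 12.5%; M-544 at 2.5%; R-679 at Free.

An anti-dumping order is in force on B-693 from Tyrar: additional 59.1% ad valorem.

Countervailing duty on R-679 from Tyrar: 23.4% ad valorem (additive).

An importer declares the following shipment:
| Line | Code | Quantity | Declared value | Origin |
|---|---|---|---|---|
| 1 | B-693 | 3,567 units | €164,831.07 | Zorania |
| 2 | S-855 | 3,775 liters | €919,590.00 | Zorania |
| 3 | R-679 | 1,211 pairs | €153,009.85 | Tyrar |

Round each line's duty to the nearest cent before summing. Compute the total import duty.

Line 1 (B-693, Zorania, 3,567 units, €164,831.07):
Base rate for B-693 is 16.5%.
Origin Zorania qualifies under the Belesta–Zorania agreement and B-693 is covered: preferential rate 12.5% applies instead.
The additional-duty order on B-693 targets Tyrar, not Zorania; it does not apply.
Duty = €164,831.07 × 12.5% = €20,603.88.
Line 2 (S-855, Zorania, 3,775 liters, €919,590.00):
Base rate for S-855 is €1.31/liter.
Origin Zorania is the FTA partner but S-855 is not on the preference list; base rate stands.
Duty = 3,775 × €1.31 = €4,945.25.
Line 3 (R-679, Tyrar, 1,211 pairs, €153,009.85):
Base rate for R-679 is 18.5% + €2.00/pair.
R-679 has an FTA preferential rate, but origin Tyrar is not Zorania; base rate stands.
Additional duty on R-679 from Tyrar: +23.4%. Applied ad valorem rate: 18.5% + 23.4% = 41.9%.
Duty = €153,009.85 × 41.9% + 1,211 × €2.00 = €66,533.13.
Total = €20,603.88 + €4,945.25 + €66,533.13 = €92,082.26.

€92,082.26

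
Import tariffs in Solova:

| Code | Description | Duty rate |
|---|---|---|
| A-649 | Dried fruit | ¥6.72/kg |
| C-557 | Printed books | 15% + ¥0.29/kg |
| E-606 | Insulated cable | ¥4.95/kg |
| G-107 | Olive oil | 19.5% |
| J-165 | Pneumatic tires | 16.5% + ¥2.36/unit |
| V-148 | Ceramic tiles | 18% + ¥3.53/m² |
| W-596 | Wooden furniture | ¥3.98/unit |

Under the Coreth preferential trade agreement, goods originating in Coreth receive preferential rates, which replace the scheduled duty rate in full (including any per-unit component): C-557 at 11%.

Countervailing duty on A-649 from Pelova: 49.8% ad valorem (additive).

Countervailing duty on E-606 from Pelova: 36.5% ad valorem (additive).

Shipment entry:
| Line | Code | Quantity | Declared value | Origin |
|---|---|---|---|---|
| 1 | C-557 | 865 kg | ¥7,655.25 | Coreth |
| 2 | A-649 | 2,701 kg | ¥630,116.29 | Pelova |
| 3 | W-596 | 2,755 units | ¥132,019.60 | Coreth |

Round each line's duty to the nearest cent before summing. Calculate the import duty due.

Line 1 (C-557, Coreth, 865 kg, ¥7,655.25):
Base rate for C-557 is 15% + ¥0.29/kg.
Origin Coreth qualifies under the Solova–Coreth agreement and C-557 is covered: preferential rate 11% applies instead.
Duty = ¥7,655.25 × 11% = ¥842.08.
Line 2 (A-649, Pelova, 2,701 kg, ¥630,116.29):
Base rate for A-649 is ¥6.72/kg.
Additional duty on A-649 from Pelova: +49.8% ad valorem. Applied ad valorem rate = 49.8%.
Duty = ¥630,116.29 × 49.8% + 2,701 × ¥6.72 = ¥331,948.63.
Line 3 (W-596, Coreth, 2,755 units, ¥132,019.60):
Base rate for W-596 is ¥3.98/unit.
Origin Coreth is the FTA partner but W-596 is not on the preference list; base rate stands.
Duty = 2,755 × ¥3.98 = ¥10,964.90.
Total = ¥842.08 + ¥331,948.63 + ¥10,964.90 = ¥343,755.61.

¥343,755.61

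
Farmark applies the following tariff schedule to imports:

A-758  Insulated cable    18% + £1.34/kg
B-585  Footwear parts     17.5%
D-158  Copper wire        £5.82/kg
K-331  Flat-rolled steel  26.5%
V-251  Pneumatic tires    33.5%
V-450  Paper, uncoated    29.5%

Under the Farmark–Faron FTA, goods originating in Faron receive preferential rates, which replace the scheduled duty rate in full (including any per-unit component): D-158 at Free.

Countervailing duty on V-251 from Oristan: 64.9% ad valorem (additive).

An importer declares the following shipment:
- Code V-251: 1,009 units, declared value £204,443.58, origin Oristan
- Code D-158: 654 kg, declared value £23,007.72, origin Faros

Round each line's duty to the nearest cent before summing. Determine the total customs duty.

£204,978.76

Line 1 (V-251, Oristan, 1,009 units, £204,443.58):
Base rate for V-251 is 33.5%.
Additional duty on V-251 from Oristan: +64.9%. Applied ad valorem rate: 33.5% + 64.9% = 98.4%.
Duty = £204,443.58 × 98.4% = £201,172.48.
Line 2 (D-158, Faros, 654 kg, £23,007.72):
Base rate for D-158 is £5.82/kg.
D-158 has an FTA preferential rate, but origin Faros is not Faron; base rate stands.
Duty = 654 × £5.82 = £3,806.28.
Total = £201,172.48 + £3,806.28 = £204,978.76.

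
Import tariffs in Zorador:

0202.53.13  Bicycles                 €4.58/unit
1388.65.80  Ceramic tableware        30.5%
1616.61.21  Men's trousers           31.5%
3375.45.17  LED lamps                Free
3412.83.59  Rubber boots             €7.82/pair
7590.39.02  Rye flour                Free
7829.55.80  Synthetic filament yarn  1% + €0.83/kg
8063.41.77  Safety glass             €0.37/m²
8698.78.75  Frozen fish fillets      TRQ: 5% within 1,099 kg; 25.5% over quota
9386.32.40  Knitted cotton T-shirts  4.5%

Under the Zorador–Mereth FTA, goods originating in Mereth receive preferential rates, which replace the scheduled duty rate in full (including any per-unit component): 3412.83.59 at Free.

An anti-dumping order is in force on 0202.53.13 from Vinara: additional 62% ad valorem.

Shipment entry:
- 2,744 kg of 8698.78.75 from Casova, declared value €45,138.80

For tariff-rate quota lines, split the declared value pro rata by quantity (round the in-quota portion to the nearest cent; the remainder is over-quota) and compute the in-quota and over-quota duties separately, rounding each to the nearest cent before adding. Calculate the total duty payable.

Line 1 (8698.78.75, Casova, 2,744 kg, €45,138.80):
Code 8698.78.75 is under a tariff-rate quota (threshold 1,099 kg). In-quota: 1,099 kg at 5%; over-quota: 1,645 kg at 25.5%.
Pro-rata value split: in-quota = €45,138.80 × 1,099/2,744 = €18,078.55; over-quota = €45,138.80 − €18,078.55 = €27,060.25.
In-quota duty = €18,078.55 × 5% = €903.93. Over-quota duty = €27,060.25 × 25.5% = €6,900.36.
Line duty = €903.93 + €6,900.36 = €7,804.29.

€7,804.29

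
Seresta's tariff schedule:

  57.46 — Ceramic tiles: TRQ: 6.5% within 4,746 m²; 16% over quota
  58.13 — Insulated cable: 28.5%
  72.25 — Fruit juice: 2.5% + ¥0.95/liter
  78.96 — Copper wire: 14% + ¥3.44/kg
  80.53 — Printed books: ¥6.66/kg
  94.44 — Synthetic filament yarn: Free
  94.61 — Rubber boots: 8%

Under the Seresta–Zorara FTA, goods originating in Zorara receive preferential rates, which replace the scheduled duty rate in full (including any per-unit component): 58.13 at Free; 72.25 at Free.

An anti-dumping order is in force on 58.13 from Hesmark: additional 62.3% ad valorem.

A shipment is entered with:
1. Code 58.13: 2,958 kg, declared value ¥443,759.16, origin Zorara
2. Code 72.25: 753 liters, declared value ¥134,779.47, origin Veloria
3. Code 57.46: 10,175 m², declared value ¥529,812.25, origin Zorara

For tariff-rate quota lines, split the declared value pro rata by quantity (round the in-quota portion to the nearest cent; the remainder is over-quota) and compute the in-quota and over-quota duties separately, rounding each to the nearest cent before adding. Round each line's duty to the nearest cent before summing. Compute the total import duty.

Line 1 (58.13, Zorara, 2,958 kg, ¥443,759.16):
Base rate for 58.13 is 28.5%.
Origin Zorara qualifies under the Seresta–Zorara agreement and 58.13 is covered: preferential rate Free applies instead.
The additional-duty order on 58.13 targets Hesmark, not Zorara; it does not apply.
Duty = ¥443,759.16 × 0% = ¥0.00.
Line 2 (72.25, Veloria, 753 liters, ¥134,779.47):
Base rate for 72.25 is 2.5% + ¥0.95/liter.
72.25 has an FTA preferential rate, but origin Veloria is not Zorara; base rate stands.
Duty = ¥134,779.47 × 2.5% + 753 × ¥0.95 = ¥4,084.84.
Line 3 (57.46, Zorara, 10,175 m², ¥529,812.25):
Code 57.46 is under a tariff-rate quota (threshold 4,746 m²). In-quota: 4,746 m² at 6.5%; over-quota: 5,429 m² at 16%.
Pro-rata value split: in-quota = ¥529,812.25 × 4,746/10,175 = ¥247,124.22; over-quota = ¥529,812.25 − ¥247,124.22 = ¥282,688.03.
In-quota duty = ¥247,124.22 × 6.5% = ¥16,063.07. Over-quota duty = ¥282,688.03 × 16% = ¥45,230.08.
Line duty = ¥16,063.07 + ¥45,230.08 = ¥61,293.15.
Total = ¥0.00 + ¥4,084.84 + ¥61,293.15 = ¥65,377.99.

¥65,377.99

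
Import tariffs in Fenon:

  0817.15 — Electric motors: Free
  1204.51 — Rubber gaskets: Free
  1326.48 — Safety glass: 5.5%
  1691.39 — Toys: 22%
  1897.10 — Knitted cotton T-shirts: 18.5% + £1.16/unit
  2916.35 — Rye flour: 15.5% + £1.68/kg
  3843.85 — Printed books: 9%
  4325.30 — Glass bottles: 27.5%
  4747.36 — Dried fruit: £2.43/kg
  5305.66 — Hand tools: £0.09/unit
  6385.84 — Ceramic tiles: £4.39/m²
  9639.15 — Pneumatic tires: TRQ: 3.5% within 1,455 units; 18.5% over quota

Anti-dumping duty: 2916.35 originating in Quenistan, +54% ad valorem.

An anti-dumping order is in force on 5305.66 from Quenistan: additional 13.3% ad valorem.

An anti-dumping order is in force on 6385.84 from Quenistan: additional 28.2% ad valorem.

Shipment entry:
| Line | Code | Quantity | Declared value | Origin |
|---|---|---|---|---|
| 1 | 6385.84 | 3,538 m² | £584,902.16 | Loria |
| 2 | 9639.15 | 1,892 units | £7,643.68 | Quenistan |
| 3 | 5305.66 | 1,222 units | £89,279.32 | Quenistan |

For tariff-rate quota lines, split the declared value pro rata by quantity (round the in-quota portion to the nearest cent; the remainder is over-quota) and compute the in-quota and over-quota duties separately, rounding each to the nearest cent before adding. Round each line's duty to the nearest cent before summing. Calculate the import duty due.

£28,048.30

Line 1 (6385.84, Loria, 3,538 m², £584,902.16):
Base rate for 6385.84 is £4.39/m².
The additional-duty order on 6385.84 targets Quenistan, not Loria; it does not apply.
Duty = 3,538 × £4.39 = £15,531.82.
Line 2 (9639.15, Quenistan, 1,892 units, £7,643.68):
Code 9639.15 is under a tariff-rate quota (threshold 1,455 units). In-quota: 1,455 units at 3.5%; over-quota: 437 units at 18.5%.
Pro-rata value split: in-quota = £7,643.68 × 1,455/1,892 = £5,878.20; over-quota = £7,643.68 − £5,878.20 = £1,765.48.
In-quota duty = £5,878.20 × 3.5% = £205.74. Over-quota duty = £1,765.48 × 18.5% = £326.61.
Line duty = £205.74 + £326.61 = £532.35.
Line 3 (5305.66, Quenistan, 1,222 units, £89,279.32):
Base rate for 5305.66 is £0.09/unit.
Additional duty on 5305.66 from Quenistan: +13.3% ad valorem. Applied ad valorem rate = 13.3%.
Duty = £89,279.32 × 13.3% + 1,222 × £0.09 = £11,984.13.
Total = £15,531.82 + £532.35 + £11,984.13 = £28,048.30.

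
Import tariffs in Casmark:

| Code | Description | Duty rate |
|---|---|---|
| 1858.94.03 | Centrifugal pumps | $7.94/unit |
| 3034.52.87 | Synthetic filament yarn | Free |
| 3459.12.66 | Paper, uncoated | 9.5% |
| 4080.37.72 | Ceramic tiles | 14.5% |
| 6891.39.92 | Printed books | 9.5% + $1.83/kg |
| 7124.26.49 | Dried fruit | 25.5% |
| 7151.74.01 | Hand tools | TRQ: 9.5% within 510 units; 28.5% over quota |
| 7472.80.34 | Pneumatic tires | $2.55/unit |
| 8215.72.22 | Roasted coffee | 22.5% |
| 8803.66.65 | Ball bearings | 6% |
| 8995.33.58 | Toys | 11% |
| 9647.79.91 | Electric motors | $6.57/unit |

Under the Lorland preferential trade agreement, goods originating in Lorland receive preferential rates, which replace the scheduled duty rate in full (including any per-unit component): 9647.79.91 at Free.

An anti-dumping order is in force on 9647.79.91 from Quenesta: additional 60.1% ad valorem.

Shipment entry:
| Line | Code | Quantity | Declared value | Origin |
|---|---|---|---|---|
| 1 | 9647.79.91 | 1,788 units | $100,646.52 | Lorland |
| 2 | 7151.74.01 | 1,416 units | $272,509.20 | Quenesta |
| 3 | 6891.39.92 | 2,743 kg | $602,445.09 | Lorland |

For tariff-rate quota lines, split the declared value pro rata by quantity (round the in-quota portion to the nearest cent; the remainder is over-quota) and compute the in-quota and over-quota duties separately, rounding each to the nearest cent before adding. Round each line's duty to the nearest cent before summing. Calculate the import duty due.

$121,268.68

Line 1 (9647.79.91, Lorland, 1,788 units, $100,646.52):
Base rate for 9647.79.91 is $6.57/unit.
Origin Lorland qualifies under the Casmark–Lorland agreement and 9647.79.91 is covered: preferential rate Free applies instead.
The additional-duty order on 9647.79.91 targets Quenesta, not Lorland; it does not apply.
Duty = $100,646.52 × 0% = $0.00.
Line 2 (7151.74.01, Quenesta, 1,416 units, $272,509.20):
Code 7151.74.01 is under a tariff-rate quota (threshold 510 units). In-quota: 510 units at 9.5%; over-quota: 906 units at 28.5%.
Pro-rata value split: in-quota = $272,509.20 × 510/1,416 = $98,149.50; over-quota = $272,509.20 − $98,149.50 = $174,359.70.
In-quota duty = $98,149.50 × 9.5% = $9,324.20. Over-quota duty = $174,359.70 × 28.5% = $49,692.51.
Line duty = $9,324.20 + $49,692.51 = $59,016.71.
Line 3 (6891.39.92, Lorland, 2,743 kg, $602,445.09):
Base rate for 6891.39.92 is 9.5% + $1.83/kg.
Origin Lorland is the FTA partner but 6891.39.92 is not on the preference list; base rate stands.
Duty = $602,445.09 × 9.5% + 2,743 × $1.83 = $62,251.97.
Total = $0.00 + $59,016.71 + $62,251.97 = $121,268.68.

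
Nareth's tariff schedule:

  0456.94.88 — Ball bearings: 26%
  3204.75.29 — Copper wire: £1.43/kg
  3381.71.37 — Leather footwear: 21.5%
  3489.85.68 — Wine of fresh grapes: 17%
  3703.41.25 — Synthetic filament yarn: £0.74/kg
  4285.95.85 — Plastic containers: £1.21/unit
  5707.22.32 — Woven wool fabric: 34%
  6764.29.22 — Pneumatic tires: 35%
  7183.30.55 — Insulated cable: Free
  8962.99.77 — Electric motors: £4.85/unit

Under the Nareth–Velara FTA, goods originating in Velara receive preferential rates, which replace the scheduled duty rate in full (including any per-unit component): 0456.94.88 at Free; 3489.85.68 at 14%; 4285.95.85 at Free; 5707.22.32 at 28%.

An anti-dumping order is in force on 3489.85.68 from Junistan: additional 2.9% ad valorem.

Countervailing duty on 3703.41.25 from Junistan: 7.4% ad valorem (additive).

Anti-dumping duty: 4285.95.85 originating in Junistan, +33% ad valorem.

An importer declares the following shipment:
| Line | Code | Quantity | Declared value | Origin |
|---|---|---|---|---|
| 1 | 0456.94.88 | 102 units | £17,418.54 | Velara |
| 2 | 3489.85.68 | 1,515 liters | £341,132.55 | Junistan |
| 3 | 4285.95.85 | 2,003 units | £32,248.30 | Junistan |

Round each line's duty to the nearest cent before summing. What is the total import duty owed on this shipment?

£80,950.95

Line 1 (0456.94.88, Velara, 102 units, £17,418.54):
Base rate for 0456.94.88 is 26%.
Origin Velara qualifies under the Nareth–Velara agreement and 0456.94.88 is covered: preferential rate Free applies instead.
Duty = £17,418.54 × 0% = £0.00.
Line 2 (3489.85.68, Junistan, 1,515 liters, £341,132.55):
Base rate for 3489.85.68 is 17%.
3489.85.68 has an FTA preferential rate, but origin Junistan is not Velara; base rate stands.
Additional duty on 3489.85.68 from Junistan: +2.9%. Applied ad valorem rate: 17% + 2.9% = 19.9%.
Duty = £341,132.55 × 19.9% = £67,885.38.
Line 3 (4285.95.85, Junistan, 2,003 units, £32,248.30):
Base rate for 4285.95.85 is £1.21/unit.
4285.95.85 has an FTA preferential rate, but origin Junistan is not Velara; base rate stands.
Additional duty on 4285.95.85 from Junistan: +33% ad valorem. Applied ad valorem rate = 33%.
Duty = £32,248.30 × 33% + 2,003 × £1.21 = £13,065.57.
Total = £0.00 + £67,885.38 + £13,065.57 = £80,950.95.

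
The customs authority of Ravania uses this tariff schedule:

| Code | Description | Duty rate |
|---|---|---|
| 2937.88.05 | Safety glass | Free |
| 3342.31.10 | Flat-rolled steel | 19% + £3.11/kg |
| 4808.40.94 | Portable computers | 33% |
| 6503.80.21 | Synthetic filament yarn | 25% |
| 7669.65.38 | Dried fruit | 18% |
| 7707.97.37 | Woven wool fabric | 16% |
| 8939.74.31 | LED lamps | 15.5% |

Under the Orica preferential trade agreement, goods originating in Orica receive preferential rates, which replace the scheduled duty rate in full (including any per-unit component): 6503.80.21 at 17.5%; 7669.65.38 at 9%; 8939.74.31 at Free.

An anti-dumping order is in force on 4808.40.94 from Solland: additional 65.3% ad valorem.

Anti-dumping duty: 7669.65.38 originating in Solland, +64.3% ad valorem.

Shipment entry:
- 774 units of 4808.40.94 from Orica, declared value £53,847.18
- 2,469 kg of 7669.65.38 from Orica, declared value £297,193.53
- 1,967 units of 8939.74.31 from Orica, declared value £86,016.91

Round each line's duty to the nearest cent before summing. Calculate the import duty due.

Line 1 (4808.40.94, Orica, 774 units, £53,847.18):
Base rate for 4808.40.94 is 33%.
Origin Orica is the FTA partner but 4808.40.94 is not on the preference list; base rate stands.
The additional-duty order on 4808.40.94 targets Solland, not Orica; it does not apply.
Duty = £53,847.18 × 33% = £17,769.57.
Line 2 (7669.65.38, Orica, 2,469 kg, £297,193.53):
Base rate for 7669.65.38 is 18%.
Origin Orica qualifies under the Ravania–Orica agreement and 7669.65.38 is covered: preferential rate 9% applies instead.
The additional-duty order on 7669.65.38 targets Solland, not Orica; it does not apply.
Duty = £297,193.53 × 9% = £26,747.42.
Line 3 (8939.74.31, Orica, 1,967 units, £86,016.91):
Base rate for 8939.74.31 is 15.5%.
Origin Orica qualifies under the Ravania–Orica agreement and 8939.74.31 is covered: preferential rate Free applies instead.
Duty = £86,016.91 × 0% = £0.00.
Total = £17,769.57 + £26,747.42 + £0.00 = £44,516.99.

£44,516.99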